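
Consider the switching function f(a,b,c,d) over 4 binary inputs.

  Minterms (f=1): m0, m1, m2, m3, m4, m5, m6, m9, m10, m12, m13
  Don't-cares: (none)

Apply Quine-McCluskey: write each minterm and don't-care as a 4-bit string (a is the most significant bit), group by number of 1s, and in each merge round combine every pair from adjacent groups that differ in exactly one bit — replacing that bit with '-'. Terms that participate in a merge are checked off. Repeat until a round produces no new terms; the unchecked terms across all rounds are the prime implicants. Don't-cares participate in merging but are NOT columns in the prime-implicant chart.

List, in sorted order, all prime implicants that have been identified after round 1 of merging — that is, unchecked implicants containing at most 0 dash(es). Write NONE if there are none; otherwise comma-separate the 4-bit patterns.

NONE

[col 0] 0000*, 0001*, 0010*, 0011*, 0100*, 0101*, 0110*, 1001*, 1010*, 1100*, 1101*
[col 1] -001*, -010, -100*, -101*, 0-00*, 0-01*, 0-10*, 00-0*, 00-1*, 000-*, 001-*, 01-0*, 010-*, 1-01*, 110-*
[col 2] --01, -10-, 0--0, 0-0-, 00--
Prime implicants: --01, -010, -10-, 0--0, 0-0-, 00--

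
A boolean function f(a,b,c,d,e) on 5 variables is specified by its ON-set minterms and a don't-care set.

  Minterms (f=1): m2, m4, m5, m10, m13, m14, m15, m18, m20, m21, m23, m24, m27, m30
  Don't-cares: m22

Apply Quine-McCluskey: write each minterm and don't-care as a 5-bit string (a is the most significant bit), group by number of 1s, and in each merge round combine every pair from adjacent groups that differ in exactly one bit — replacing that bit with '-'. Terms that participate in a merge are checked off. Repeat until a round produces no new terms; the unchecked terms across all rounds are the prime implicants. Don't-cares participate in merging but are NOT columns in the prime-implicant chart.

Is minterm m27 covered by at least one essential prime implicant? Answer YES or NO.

Round 0: 00010✓ 00100✓ 00101✓ 01010✓ 01101✓ 01110✓ 01111✓ 10010✓ 10100✓ 10101✓ 10110✓ 10111✓ 11000 11011 11110✓
Round 1: -0010 -0100✓ -0101✓ -1110 0-010 0-101 0010-✓ 01-10 011-1 0111- 1-110 10-10 101-0✓ 101-1✓ 1010-✓ 1011-✓
Round 2: -010- 101--
PIs = {-0010, -010-, -1110, 0-010, 0-101, 01-10, 011-1, 0111-, 1-110, 10-10, 101--, 11000, 11011}
Coverage chart:
  m2: -0010,0-010
  m4: -010- ←essential
  m5: -010-,0-101
  m10: 0-010,01-10
  m13: 0-101,011-1
  m14: -1110,01-10,0111-
  m15: 011-1,0111-
  m18: -0010,10-10
  m20: -010-,101--
  m21: -010-,101--
  m23: 101-- ←essential
  m24: 11000 ←essential
  m27: 11011 ←essential
  m30: -1110,1-110
Essential: -010-, 101--, 11000, 11011

YES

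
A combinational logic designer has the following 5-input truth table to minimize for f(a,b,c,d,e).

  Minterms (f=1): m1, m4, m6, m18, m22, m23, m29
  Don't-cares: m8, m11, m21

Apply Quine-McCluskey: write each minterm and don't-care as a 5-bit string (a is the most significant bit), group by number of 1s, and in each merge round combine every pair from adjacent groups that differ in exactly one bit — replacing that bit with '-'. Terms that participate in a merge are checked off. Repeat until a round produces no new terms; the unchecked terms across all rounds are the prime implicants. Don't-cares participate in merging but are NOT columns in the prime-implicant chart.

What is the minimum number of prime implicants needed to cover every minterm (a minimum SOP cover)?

5

size-2^0 implicants → 00001  00100(✓)  00110(✓)  01000  01011  10010(✓)  10101(✓)  10110(✓)  10111(✓)  11101(✓)
size-2^1 implicants → -0110  001-0  1-101  10-10  101-1  1011-
Unchecked terms (primes): -0110, 00001, 001-0, 01000, 01011, 1-101, 10-10, 101-1, 1011-
Minterm coverage:
  m1 ⊆ 00001 [E]
  m4 ⊆ 001-0 [E]
  m6 ⊆ -0110,001-0
  m18 ⊆ 10-10 [E]
  m22 ⊆ -0110,10-10,1011-
  m23 ⊆ 101-1,1011-
  m29 ⊆ 1-101 [E]
E = {00001, 001-0, 1-101, 10-10}
Petrick residual → 101-1
Cover = a'b'c'd'e + a'b'ce' + acd'e + ab'de' + ab'ce  |cover|=5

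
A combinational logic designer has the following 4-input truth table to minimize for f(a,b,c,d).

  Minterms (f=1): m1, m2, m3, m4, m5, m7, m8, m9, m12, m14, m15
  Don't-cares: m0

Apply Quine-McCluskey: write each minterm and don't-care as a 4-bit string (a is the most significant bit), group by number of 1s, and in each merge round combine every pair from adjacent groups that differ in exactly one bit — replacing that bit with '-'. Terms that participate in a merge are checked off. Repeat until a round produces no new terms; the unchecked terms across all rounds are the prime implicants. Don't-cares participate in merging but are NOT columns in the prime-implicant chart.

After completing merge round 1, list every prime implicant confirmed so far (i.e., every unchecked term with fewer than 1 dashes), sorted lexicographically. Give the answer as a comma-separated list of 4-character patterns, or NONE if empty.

Round 0: 0000✓ 0001✓ 0010✓ 0011✓ 0100✓ 0101✓ 0111✓ 1000✓ 1001✓ 1100✓ 1110✓ 1111✓
Round 1: -000✓ -001✓ -100✓ -111 0-00✓ 0-01✓ 0-11✓ 00-0✓ 00-1✓ 000-✓ 001-✓ 01-1✓ 010-✓ 1-00✓ 100-✓ 11-0 111-
Round 2: --00 -00- 0--1 0-0- 00--
PIs = {--00, -00-, -111, 0--1, 0-0-, 00--, 11-0, 111-}

NONE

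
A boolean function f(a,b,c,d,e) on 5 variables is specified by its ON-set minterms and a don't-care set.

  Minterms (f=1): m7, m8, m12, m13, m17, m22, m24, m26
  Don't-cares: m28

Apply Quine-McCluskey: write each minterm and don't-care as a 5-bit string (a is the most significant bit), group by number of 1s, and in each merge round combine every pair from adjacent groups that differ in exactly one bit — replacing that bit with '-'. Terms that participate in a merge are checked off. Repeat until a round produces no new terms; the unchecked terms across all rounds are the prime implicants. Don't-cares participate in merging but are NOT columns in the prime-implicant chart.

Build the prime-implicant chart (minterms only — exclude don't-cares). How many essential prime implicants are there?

6

[col 0] 00111, 01000*, 01100*, 01101*, 10001, 10110, 11000*, 11010*, 11100*
[col 1] -1000*, -1100*, 01-00*, 0110-, 11-00*, 110-0
[col 2] -1-00
Prime implicants: -1-00, 00111, 0110-, 10001, 10110, 110-0
PI chart (minterm → PIs covering it):
  7 | 00111  (sole → essential)
  8 | -1-00  (sole → essential)
  12 | -1-00,0110-
  13 | 0110-  (sole → essential)
  17 | 10001  (sole → essential)
  22 | 10110  (sole → essential)
  24 | -1-00,110-0
  26 | 110-0  (sole → essential)
Essential prime implicants: -1-00, 00111, 0110-, 10001, 10110, 110-0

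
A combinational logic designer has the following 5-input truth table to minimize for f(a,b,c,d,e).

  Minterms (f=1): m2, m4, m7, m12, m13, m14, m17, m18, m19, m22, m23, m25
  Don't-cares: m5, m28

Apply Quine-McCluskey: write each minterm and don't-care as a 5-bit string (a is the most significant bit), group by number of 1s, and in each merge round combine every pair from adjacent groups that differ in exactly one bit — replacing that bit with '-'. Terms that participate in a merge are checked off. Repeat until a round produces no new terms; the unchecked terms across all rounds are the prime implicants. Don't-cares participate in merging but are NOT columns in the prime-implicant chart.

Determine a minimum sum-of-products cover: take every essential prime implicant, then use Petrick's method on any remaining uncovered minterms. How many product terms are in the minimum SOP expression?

6

Round 0: 00010✓ 00100✓ 00101✓ 00111✓ 01100✓ 01101✓ 01110✓ 10001✓ 10010✓ 10011✓ 10110✓ 10111✓ 11001✓ 11100✓
Round 1: -0010 -0111 -1100 0-100✓ 0-101✓ 001-1 0010-✓ 011-0 0110-✓ 1-001 10-10✓ 10-11✓ 100-1 1001-✓ 1011-✓
Round 2: 0-10- 10-1-
PIs = {-0010, -0111, -1100, 0-10-, 001-1, 011-0, 1-001, 10-1-, 100-1}
Coverage chart:
  m2: -0010 ←essential
  m4: 0-10- ←essential
  m7: -0111,001-1
  m12: -1100,0-10-,011-0
  m13: 0-10- ←essential
  m14: 011-0 ←essential
  m17: 1-001,100-1
  m18: -0010,10-1-
  m19: 10-1-,100-1
  m22: 10-1- ←essential
  m23: -0111,10-1-
  m25: 1-001 ←essential
Essential: -0010, 0-10-, 011-0, 1-001, 10-1-
Petrick residual → -0111
Min cover (6 terms): b'c'de' + b'cde + a'cd' + a'bce' + ac'd'e + ab'd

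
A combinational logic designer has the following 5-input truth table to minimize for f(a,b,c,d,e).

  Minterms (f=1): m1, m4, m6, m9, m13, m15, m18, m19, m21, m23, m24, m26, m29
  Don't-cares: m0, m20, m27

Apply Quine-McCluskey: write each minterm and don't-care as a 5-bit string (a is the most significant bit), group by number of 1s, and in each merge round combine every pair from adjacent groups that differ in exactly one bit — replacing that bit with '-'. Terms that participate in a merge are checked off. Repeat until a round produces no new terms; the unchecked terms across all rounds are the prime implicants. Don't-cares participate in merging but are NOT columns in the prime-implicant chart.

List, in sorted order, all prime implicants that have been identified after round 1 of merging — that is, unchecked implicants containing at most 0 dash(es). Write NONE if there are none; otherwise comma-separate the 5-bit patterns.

[col 0] 00000*, 00001*, 00100*, 00110*, 01001*, 01101*, 01111*, 10010*, 10011*, 10100*, 10101*, 10111*, 11000*, 11010*, 11011*, 11101*
[col 1] -0100, -1101, 0-001, 00-00, 0000-, 001-0, 01-01, 011-1, 1-010*, 1-011*, 1-101, 10-11, 1001-*, 101-1, 1010-, 110-0, 1101-*
[col 2] 1-01-
Prime implicants: -0100, -1101, 0-001, 00-00, 0000-, 001-0, 01-01, 011-1, 1-01-, 1-101, 10-11, 101-1, 1010-, 110-0

NONE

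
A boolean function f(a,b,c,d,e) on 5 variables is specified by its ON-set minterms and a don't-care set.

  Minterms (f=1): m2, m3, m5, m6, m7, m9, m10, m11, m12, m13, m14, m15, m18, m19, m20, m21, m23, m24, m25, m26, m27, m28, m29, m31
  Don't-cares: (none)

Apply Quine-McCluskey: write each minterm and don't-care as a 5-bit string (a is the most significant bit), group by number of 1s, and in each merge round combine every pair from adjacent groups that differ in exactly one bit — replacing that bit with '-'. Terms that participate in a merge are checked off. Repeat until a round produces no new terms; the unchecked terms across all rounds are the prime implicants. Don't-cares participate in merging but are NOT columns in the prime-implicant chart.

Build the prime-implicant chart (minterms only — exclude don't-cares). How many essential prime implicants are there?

[col 0] 00010*, 00011*, 00101*, 00110*, 00111*, 01001*, 01010*, 01011*, 01100*, 01101*, 01110*, 01111*, 10010*, 10011*, 10100*, 10101*, 10111*, 11000*, 11001*, 11010*, 11011*, 11100*, 11101*, 11111*
[col 1] -0010*, -0011*, -0101*, -0111*, -1001*, -1010*, -1011*, -1100*, -1101*, -1111*, 0-010*, 0-011*, 0-101*, 0-110*, 0-111*, 00-10*, 00-11*, 0001-*, 001-1*, 0011-*, 01-01*, 01-10*, 01-11*, 010-1*, 0101-*, 011-0*, 011-1*, 0110-*, 0111-*, 1-010*, 1-011*, 1-100*, 1-101*, 1-111*, 10-11*, 1001-*, 101-1*, 1010-*, 11-00*, 11-01*, 11-11*, 110-0*, 110-1*, 1100-*, 1101-*, 111-1*, 1110-*
[col 2] --010*, --011*, --101*, --111*, -0-11*, -001-*, -01-1*, -1-01*, -1-11*, -10-1*, -101-*, -11-1*, -110-, 0--10*, 0--11*, 0-01-*, 0-1-1*, 0-11-*, 00-1-*, 01--1*, 01-1-*, 011--, 1--11*, 1-01-*, 1-1-1*, 1-10-, 11--1*, 11-0-, 110--
[col 3] ---11, --01-, --1-1, -1--1, 0--1-
Prime implicants: ---11, --01-, --1-1, -1--1, -110-, 0--1-, 011--, 1-10-, 11-0-, 110--
PI chart (minterm → PIs covering it):
  2 | --01-,0--1-
  3 | ---11,--01-,0--1-
  5 | --1-1  (sole → essential)
  6 | 0--1-  (sole → essential)
  7 | ---11,--1-1,0--1-
  9 | -1--1  (sole → essential)
  10 | --01-,0--1-
  11 | ---11,--01-,-1--1,0--1-
  12 | -110-,011--
  13 | --1-1,-1--1,-110-,011--
  14 | 0--1-,011--
  15 | ---11,--1-1,-1--1,0--1-,011--
  18 | --01-  (sole → essential)
  19 | ---11,--01-
  20 | 1-10-  (sole → essential)
  21 | --1-1,1-10-
  23 | ---11,--1-1
  24 | 11-0-,110--
  25 | -1--1,11-0-,110--
  26 | --01-,110--
  27 | ---11,--01-,-1--1,110--
  28 | -110-,1-10-,11-0-
  29 | --1-1,-1--1,-110-,1-10-,11-0-
  31 | ---11,--1-1,-1--1
Essential prime implicants: --01-, --1-1, -1--1, 0--1-, 1-10-

5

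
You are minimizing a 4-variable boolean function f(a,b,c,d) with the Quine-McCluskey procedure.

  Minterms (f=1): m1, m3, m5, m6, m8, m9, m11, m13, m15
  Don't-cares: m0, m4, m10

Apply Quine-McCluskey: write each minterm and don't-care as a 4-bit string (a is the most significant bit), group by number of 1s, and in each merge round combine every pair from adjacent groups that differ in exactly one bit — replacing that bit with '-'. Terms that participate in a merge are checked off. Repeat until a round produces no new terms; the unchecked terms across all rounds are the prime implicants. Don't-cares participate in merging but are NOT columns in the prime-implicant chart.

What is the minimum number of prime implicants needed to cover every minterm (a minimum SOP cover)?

size-2^0 implicants → 0000(✓)  0001(✓)  0011(✓)  0100(✓)  0101(✓)  0110(✓)  1000(✓)  1001(✓)  1010(✓)  1011(✓)  1101(✓)  1111(✓)
size-2^1 implicants → -000(✓)  -001(✓)  -011(✓)  -101(✓)  0-00(✓)  0-01(✓)  00-1(✓)  000-(✓)  01-0  010-(✓)  1-01(✓)  1-11(✓)  10-0(✓)  10-1(✓)  100-(✓)  101-(✓)  11-1(✓)
size-2^2 implicants → --01  -0-1  -00-  0-0-  1--1  10--
Unchecked terms (primes): --01, -0-1, -00-, 0-0-, 01-0, 1--1, 10--
Minterm coverage:
  m1 ⊆ --01,-0-1,-00-,0-0-
  m3 ⊆ -0-1 [E]
  m5 ⊆ --01,0-0-
  m6 ⊆ 01-0 [E]
  m8 ⊆ -00-,10--
  m9 ⊆ --01,-0-1,-00-,1--1,10--
  m11 ⊆ -0-1,1--1,10--
  m13 ⊆ --01,1--1
  m15 ⊆ 1--1 [E]
E = {-0-1, 01-0, 1--1}
Petrick residual → --01, -00-
Cover = c'd + b'd + b'c' + a'bd' + ad  |cover|=5

5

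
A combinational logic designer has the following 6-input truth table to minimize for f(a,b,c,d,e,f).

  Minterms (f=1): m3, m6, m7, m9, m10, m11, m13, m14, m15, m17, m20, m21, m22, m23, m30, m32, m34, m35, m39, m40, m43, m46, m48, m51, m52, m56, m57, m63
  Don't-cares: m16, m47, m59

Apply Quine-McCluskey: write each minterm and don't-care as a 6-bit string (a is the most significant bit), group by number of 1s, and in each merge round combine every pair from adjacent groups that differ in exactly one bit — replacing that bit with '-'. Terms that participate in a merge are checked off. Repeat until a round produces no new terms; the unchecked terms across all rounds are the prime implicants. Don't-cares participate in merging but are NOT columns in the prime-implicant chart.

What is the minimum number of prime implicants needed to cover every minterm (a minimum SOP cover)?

13

size-2^0 implicants → 000011(✓)  000110(✓)  000111(✓)  001001(✓)  001010(✓)  001011(✓)  001101(✓)  001110(✓)  001111(✓)  010000(✓)  010001(✓)  010100(✓)  010101(✓)  010110(✓)  010111(✓)  011110(✓)  100000(✓)  100010(✓)  100011(✓)  100111(✓)  101000(✓)  101011(✓)  101110(✓)  101111(✓)  110000(✓)  110011(✓)  110100(✓)  111000(✓)  111001(✓)  111011(✓)  111111(✓)
size-2^1 implicants → -00011(✓)  -00111(✓)  -01011(✓)  -01110(✓)  -01111(✓)  -10000(✓)  -10100(✓)  0-0110(✓)  0-0111(✓)  0-1110(✓)  00-011(✓)  00-110(✓)  00-111(✓)  000-11(✓)  00011-(✓)  001-01(✓)  001-10(✓)  001-11(✓)  0010-1(✓)  00101-(✓)  0011-1(✓)  00111-(✓)  01-110(✓)  010-00(✓)  010-01(✓)  01000-(✓)  0101-0(✓)  0101-1(✓)  01010-(✓)  01011-(✓)  1-0000(✓)  1-0011(✓)  1-1000(✓)  1-1011(✓)  1-1111(✓)  10-000(✓)  10-011(✓)  10-111(✓)  100-11(✓)  1000-0  10001-  101-11(✓)  10111-(✓)  11-000(✓)  11-011(✓)  110-00(✓)  111-11(✓)  1110-1  11100-
size-2^2 implicants → -0-011(✓)  -0-111(✓)  -00-11(✓)  -01-11(✓)  -0111-  -10-00  0--110  0-011-  00--11(✓)  00-11-  001--1  001-1-  010-0-  0101--  1--000  1--011  1-1-11  10--11(✓)
size-2^3 implicants → -0--11
Unchecked terms (primes): -0--11, -0111-, -10-00, 0--110, 0-011-, 00-11-, 001--1, 001-1-, 010-0-, 0101--, 1--000, 1--011, 1-1-11, 1000-0, 10001-, 1110-1, 11100-
Minterm coverage:
  m3 ⊆ -0--11 [E]
  m6 ⊆ 0--110,0-011-,00-11-
  m7 ⊆ -0--11,0-011-,00-11-
  m9 ⊆ 001--1 [E]
  m10 ⊆ 001-1- [E]
  m11 ⊆ -0--11,001--1,001-1-
  m13 ⊆ 001--1 [E]
  m14 ⊆ -0111-,0--110,00-11-,001-1-
  m15 ⊆ -0--11,-0111-,00-11-,001--1,001-1-
  m17 ⊆ 010-0- [E]
  m20 ⊆ -10-00,010-0-,0101--
  m21 ⊆ 010-0-,0101--
  m22 ⊆ 0--110,0-011-,0101--
  m23 ⊆ 0-011-,0101--
  m30 ⊆ 0--110 [E]
  m32 ⊆ 1--000,1000-0
  m34 ⊆ 1000-0,10001-
  m35 ⊆ -0--11,1--011,10001-
  m39 ⊆ -0--11 [E]
  m40 ⊆ 1--000 [E]
  m43 ⊆ -0--11,1--011,1-1-11
  m46 ⊆ -0111- [E]
  m48 ⊆ -10-00,1--000
  m51 ⊆ 1--011 [E]
  m52 ⊆ -10-00 [E]
  m56 ⊆ 1--000,11100-
  m57 ⊆ 1110-1,11100-
  m63 ⊆ 1-1-11 [E]
E = {-0--11, -0111-, -10-00, 0--110, 001--1, 001-1-, 010-0-, 1--000, 1--011, 1-1-11}
Petrick residual → 0-011-, 1000-0, 1110-1
Cover = b'ef + b'cde + bc'e'f' + a'def' + a'c'de + a'b'cf + a'b'ce + a'bc'e' + ad'e'f' + ad'ef + acef + ab'c'd'f' + abcd'f  |cover|=13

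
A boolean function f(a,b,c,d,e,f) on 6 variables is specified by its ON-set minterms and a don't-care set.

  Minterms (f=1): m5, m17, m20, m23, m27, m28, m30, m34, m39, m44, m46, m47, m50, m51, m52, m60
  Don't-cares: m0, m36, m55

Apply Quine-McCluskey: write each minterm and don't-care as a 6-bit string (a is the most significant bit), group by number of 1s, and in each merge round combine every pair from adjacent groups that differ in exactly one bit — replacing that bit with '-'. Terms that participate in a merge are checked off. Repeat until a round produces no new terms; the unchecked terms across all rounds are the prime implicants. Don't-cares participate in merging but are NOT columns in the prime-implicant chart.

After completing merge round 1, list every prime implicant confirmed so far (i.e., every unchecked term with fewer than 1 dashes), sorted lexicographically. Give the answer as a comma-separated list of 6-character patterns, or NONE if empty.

size-2^0 implicants → 000000  000101  010001  010100(✓)  010111(✓)  011011  011100(✓)  011110(✓)  100010(✓)  100100(✓)  100111(✓)  101100(✓)  101110(✓)  101111(✓)  110010(✓)  110011(✓)  110100(✓)  110111(✓)  111100(✓)
size-2^1 implicants → -10100(✓)  -10111  -11100(✓)  01-100(✓)  0111-0  1-0010  1-0100(✓)  1-0111  1-1100(✓)  10-100(✓)  10-111  1011-0  10111-  11-100(✓)  110-11  11001-
size-2^2 implicants → -1-100  1--100
Unchecked terms (primes): -1-100, -10111, 000000, 000101, 010001, 011011, 0111-0, 1--100, 1-0010, 1-0111, 10-111, 1011-0, 10111-, 110-11, 11001-

000000, 000101, 010001, 011011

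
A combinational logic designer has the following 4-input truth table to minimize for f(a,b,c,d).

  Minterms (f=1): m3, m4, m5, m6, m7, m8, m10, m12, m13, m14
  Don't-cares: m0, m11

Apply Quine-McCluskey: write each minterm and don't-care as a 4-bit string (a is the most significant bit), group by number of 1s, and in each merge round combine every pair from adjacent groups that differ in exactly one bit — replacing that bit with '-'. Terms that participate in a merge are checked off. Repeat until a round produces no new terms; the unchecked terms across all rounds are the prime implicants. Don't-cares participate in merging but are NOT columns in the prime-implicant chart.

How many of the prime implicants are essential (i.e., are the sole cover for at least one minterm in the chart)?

1

[col 0] 0000*, 0011*, 0100*, 0101*, 0110*, 0111*, 1000*, 1010*, 1011*, 1100*, 1101*, 1110*
[col 1] -000*, -011, -100*, -101*, -110*, 0-00*, 0-11, 01-0*, 01-1*, 010-*, 011-*, 1-00*, 1-10*, 10-0*, 101-, 11-0*, 110-*
[col 2] --00, -1-0, -10-, 01--, 1--0
Prime implicants: --00, -011, -1-0, -10-, 0-11, 01--, 1--0, 101-
PI chart (minterm → PIs covering it):
  3 | -011,0-11
  4 | --00,-1-0,-10-,01--
  5 | -10-,01--
  6 | -1-0,01--
  7 | 0-11,01--
  8 | --00,1--0
  10 | 1--0,101-
  12 | --00,-1-0,-10-,1--0
  13 | -10-  (sole → essential)
  14 | -1-0,1--0
Essential prime implicants: -10-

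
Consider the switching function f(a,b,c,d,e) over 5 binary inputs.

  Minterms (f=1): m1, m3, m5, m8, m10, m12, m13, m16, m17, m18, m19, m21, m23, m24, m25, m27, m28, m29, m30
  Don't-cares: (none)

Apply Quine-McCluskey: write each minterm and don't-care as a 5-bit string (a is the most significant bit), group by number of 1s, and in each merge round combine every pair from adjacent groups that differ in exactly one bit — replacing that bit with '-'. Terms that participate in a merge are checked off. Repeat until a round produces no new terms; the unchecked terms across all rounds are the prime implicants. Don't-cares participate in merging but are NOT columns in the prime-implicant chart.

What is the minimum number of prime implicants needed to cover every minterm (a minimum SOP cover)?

Round 0: 00001✓ 00011✓ 00101✓ 01000✓ 01010✓ 01100✓ 01101✓ 10000✓ 10001✓ 10010✓ 10011✓ 10101✓ 10111✓ 11000✓ 11001✓ 11011✓ 11100✓ 11101✓ 11110✓
Round 1: -0001✓ -0011✓ -0101✓ -1000✓ -1100✓ -1101✓ 0-101✓ 00-01✓ 000-1✓ 01-00✓ 010-0 0110-✓ 1-000✓ 1-001✓ 1-011✓ 1-101✓ 10-01✓ 10-11✓ 100-0✓ 100-1✓ 1000-✓ 1001-✓ 101-1✓ 11-00✓ 11-01✓ 110-1✓ 1100-✓ 111-0 1110-✓
Round 2: --101 -0-01 -00-1 -1-00 -110- 1--01 1-0-1 1-00- 10--1 100-- 11-0-
PIs = {--101, -0-01, -00-1, -1-00, -110-, 010-0, 1--01, 1-0-1, 1-00-, 10--1, 100--, 11-0-, 111-0}
Coverage chart:
  m1: -0-01,-00-1
  m3: -00-1 ←essential
  m5: --101,-0-01
  m8: -1-00,010-0
  m10: 010-0 ←essential
  m12: -1-00,-110-
  m13: --101,-110-
  m16: 1-00-,100--
  m17: -0-01,-00-1,1--01,1-0-1,1-00-,10--1,100--
  m18: 100-- ←essential
  m19: -00-1,1-0-1,10--1,100--
  m21: --101,-0-01,1--01,10--1
  m23: 10--1 ←essential
  m24: -1-00,1-00-,11-0-
  m25: 1--01,1-0-1,1-00-,11-0-
  m27: 1-0-1 ←essential
  m28: -1-00,-110-,11-0-,111-0
  m29: --101,-110-,1--01,11-0-
  m30: 111-0 ←essential
Essential: -00-1, 010-0, 1-0-1, 10--1, 100--, 111-0
Petrick residual → --101, -1-00
Min cover (8 terms): cd'e + b'c'e + bd'e' + a'bc'e' + ac'e + ab'e + ab'c' + abce'

8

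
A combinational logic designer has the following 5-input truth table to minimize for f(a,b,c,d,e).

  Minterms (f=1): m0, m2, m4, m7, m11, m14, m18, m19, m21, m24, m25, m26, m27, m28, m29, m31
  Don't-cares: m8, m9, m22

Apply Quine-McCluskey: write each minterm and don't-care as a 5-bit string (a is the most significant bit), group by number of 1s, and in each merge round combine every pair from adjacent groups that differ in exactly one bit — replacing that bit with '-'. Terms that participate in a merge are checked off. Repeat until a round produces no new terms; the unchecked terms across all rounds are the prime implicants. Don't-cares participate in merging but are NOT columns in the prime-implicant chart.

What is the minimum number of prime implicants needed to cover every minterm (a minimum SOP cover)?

9

Round 0: 00000✓ 00010✓ 00100✓ 00111 01000✓ 01001✓ 01011✓ 01110 10010✓ 10011✓ 10101✓ 10110✓ 11000✓ 11001✓ 11010✓ 11011✓ 11100✓ 11101✓ 11111✓
Round 1: -0010 -1000✓ -1001✓ -1011✓ 0-000 00-00 000-0 010-1✓ 0100-✓ 1-010✓ 1-011✓ 1-101 10-10 1001-✓ 11-00✓ 11-01✓ 11-11✓ 110-0✓ 110-1✓ 1100-✓ 1101-✓ 111-1✓ 1110-✓
Round 2: -10-1 -100- 1-01- 11--1 11-0- 110--
PIs = {-0010, -10-1, -100-, 0-000, 00-00, 000-0, 00111, 01110, 1-01-, 1-101, 10-10, 11--1, 11-0-, 110--}
Coverage chart:
  m0: 0-000,00-00,000-0
  m2: -0010,000-0
  m4: 00-00 ←essential
  m7: 00111 ←essential
  m11: -10-1 ←essential
  m14: 01110 ←essential
  m18: -0010,1-01-,10-10
  m19: 1-01- ←essential
  m21: 1-101 ←essential
  m24: -100-,11-0-,110--
  m25: -10-1,-100-,11--1,11-0-,110--
  m26: 1-01-,110--
  m27: -10-1,1-01-,11--1,110--
  m28: 11-0- ←essential
  m29: 1-101,11--1,11-0-
  m31: 11--1 ←essential
Essential: -10-1, 00-00, 00111, 01110, 1-01-, 1-101, 11--1, 11-0-
Petrick residual → -0010
Min cover (9 terms): b'c'de' + bc'e + a'b'd'e' + a'b'cde + a'bcde' + ac'd + acd'e + abe + abd'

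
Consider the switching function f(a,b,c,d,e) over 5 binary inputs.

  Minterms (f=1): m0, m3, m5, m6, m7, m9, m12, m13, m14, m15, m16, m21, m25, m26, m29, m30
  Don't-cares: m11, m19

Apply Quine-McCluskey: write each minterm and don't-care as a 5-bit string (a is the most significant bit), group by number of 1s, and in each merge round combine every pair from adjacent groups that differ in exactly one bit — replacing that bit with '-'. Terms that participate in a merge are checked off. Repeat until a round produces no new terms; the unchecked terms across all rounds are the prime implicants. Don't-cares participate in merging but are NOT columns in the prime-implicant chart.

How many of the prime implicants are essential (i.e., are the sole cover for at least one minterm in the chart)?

6

[col 0] 00000*, 00011*, 00101*, 00110*, 00111*, 01001*, 01011*, 01100*, 01101*, 01110*, 01111*, 10000*, 10011*, 10101*, 11001*, 11010*, 11101*, 11110*
[col 1] -0000, -0011, -0101*, -1001*, -1101*, -1110, 0-011*, 0-101*, 0-110*, 0-111*, 00-11*, 001-1*, 0011-*, 01-01*, 01-11*, 010-1*, 011-0*, 011-1*, 0110-*, 0111-*, 1-101*, 11-01*, 11-10
[col 2] --101, -1-01, 0--11, 0-1-1, 0-11-, 01--1, 011--
Prime implicants: --101, -0000, -0011, -1-01, -1110, 0--11, 0-1-1, 0-11-, 01--1, 011--, 11-10
PI chart (minterm → PIs covering it):
  0 | -0000  (sole → essential)
  3 | -0011,0--11
  5 | --101,0-1-1
  6 | 0-11-  (sole → essential)
  7 | 0--11,0-1-1,0-11-
  9 | -1-01,01--1
  12 | 011--  (sole → essential)
  13 | --101,-1-01,0-1-1,01--1,011--
  14 | -1110,0-11-,011--
  15 | 0--11,0-1-1,0-11-,01--1,011--
  16 | -0000  (sole → essential)
  21 | --101  (sole → essential)
  25 | -1-01  (sole → essential)
  26 | 11-10  (sole → essential)
  29 | --101,-1-01
  30 | -1110,11-10
Essential prime implicants: --101, -0000, -1-01, 0-11-, 011--, 11-10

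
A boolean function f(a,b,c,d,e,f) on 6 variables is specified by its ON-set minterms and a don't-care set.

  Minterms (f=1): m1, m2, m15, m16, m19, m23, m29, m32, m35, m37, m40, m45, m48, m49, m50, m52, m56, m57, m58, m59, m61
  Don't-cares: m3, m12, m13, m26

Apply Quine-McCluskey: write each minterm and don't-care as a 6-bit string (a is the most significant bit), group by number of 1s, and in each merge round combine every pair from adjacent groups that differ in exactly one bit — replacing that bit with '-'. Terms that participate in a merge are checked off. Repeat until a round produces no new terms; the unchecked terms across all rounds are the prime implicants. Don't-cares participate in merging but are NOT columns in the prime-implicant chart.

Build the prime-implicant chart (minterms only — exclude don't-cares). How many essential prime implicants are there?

13

[col 0] 000001*, 000010*, 000011*, 001100*, 001101*, 001111*, 010000*, 010011*, 010111*, 011010*, 011101*, 100000*, 100011*, 100101*, 101000*, 101101*, 110000*, 110001*, 110010*, 110100*, 111000*, 111001*, 111010*, 111011*, 111101*
[col 1] -00011, -01101*, -10000, -11010, -11101*, 0-0011, 0-1101*, 0000-1, 00001-, 0011-1, 00110-, 010-11, 1-0000*, 1-1000*, 1-1101*, 10-000*, 10-101, 11-000*, 11-001*, 11-010*, 110-00, 1100-0*, 11000-*, 111-01, 1110-0*, 1110-1*, 11100-*, 11101-*
[col 2] --1101, 1--000, 11-0-0, 11-00-, 1110--
Prime implicants: --1101, -00011, -10000, -11010, 0-0011, 0000-1, 00001-, 0011-1, 00110-, 010-11, 1--000, 10-101, 11-0-0, 11-00-, 110-00, 111-01, 1110--
PI chart (minterm → PIs covering it):
  1 | 0000-1  (sole → essential)
  2 | 00001-  (sole → essential)
  15 | 0011-1  (sole → essential)
  16 | -10000  (sole → essential)
  19 | 0-0011,010-11
  23 | 010-11  (sole → essential)
  29 | --1101  (sole → essential)
  32 | 1--000  (sole → essential)
  35 | -00011  (sole → essential)
  37 | 10-101  (sole → essential)
  40 | 1--000  (sole → essential)
  45 | --1101,10-101
  48 | -10000,1--000,11-0-0,11-00-,110-00
  49 | 11-00-  (sole → essential)
  50 | 11-0-0  (sole → essential)
  52 | 110-00  (sole → essential)
  56 | 1--000,11-0-0,11-00-,1110--
  57 | 11-00-,111-01,1110--
  58 | -11010,11-0-0,1110--
  59 | 1110--  (sole → essential)
  61 | --1101,111-01
Essential prime implicants: --1101, -00011, -10000, 0000-1, 00001-, 0011-1, 010-11, 1--000, 10-101, 11-0-0, 11-00-, 110-00, 1110--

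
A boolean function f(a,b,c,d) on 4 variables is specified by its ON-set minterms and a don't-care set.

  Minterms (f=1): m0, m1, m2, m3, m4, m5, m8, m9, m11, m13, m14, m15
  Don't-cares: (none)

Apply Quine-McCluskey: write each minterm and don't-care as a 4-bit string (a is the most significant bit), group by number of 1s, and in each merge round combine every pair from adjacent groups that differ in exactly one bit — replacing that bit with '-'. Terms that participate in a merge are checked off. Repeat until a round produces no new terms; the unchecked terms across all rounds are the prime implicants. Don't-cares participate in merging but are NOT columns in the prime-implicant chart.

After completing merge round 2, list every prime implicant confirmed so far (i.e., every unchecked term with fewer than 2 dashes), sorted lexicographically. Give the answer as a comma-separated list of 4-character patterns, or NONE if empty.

111-

size-2^0 implicants → 0000(✓)  0001(✓)  0010(✓)  0011(✓)  0100(✓)  0101(✓)  1000(✓)  1001(✓)  1011(✓)  1101(✓)  1110(✓)  1111(✓)
size-2^1 implicants → -000(✓)  -001(✓)  -011(✓)  -101(✓)  0-00(✓)  0-01(✓)  00-0(✓)  00-1(✓)  000-(✓)  001-(✓)  010-(✓)  1-01(✓)  1-11(✓)  10-1(✓)  100-(✓)  11-1(✓)  111-
size-2^2 implicants → --01  -0-1  -00-  0-0-  00--  1--1
Unchecked terms (primes): --01, -0-1, -00-, 0-0-, 00--, 1--1, 111-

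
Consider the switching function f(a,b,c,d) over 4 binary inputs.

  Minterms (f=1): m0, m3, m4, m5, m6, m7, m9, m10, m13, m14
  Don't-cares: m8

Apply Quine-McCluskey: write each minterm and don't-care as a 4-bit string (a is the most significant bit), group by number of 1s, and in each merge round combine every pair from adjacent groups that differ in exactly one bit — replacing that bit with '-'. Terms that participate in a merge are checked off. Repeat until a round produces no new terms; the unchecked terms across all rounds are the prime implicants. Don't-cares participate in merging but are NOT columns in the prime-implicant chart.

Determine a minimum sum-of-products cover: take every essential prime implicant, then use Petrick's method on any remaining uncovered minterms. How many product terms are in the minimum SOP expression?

[col 0] 0000*, 0011*, 0100*, 0101*, 0110*, 0111*, 1000*, 1001*, 1010*, 1101*, 1110*
[col 1] -000, -101, -110, 0-00, 0-11, 01-0*, 01-1*, 010-*, 011-*, 1-01, 1-10, 10-0, 100-
[col 2] 01--
Prime implicants: -000, -101, -110, 0-00, 0-11, 01--, 1-01, 1-10, 10-0, 100-
PI chart (minterm → PIs covering it):
  0 | -000,0-00
  3 | 0-11  (sole → essential)
  4 | 0-00,01--
  5 | -101,01--
  6 | -110,01--
  7 | 0-11,01--
  9 | 1-01,100-
  10 | 1-10,10-0
  13 | -101,1-01
  14 | -110,1-10
Essential prime implicants: 0-11
Petrick residual → -000, 01--, 1-01, 1-10
Minimum SOP uses 5 PIs: b'c'd' + a'cd + a'b + ac'd + acd'

5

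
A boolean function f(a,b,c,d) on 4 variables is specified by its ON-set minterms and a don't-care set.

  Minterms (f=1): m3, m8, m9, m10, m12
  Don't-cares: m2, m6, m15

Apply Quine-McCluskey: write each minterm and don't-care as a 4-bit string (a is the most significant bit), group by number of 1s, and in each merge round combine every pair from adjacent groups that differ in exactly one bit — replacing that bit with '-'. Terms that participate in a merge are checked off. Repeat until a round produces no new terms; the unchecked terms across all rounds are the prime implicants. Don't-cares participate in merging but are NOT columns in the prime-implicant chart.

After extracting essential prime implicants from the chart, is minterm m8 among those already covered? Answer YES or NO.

YES

Round 0: 0010✓ 0011✓ 0110✓ 1000✓ 1001✓ 1010✓ 1100✓ 1111
Round 1: -010 0-10 001- 1-00 10-0 100-
PIs = {-010, 0-10, 001-, 1-00, 10-0, 100-, 1111}
Coverage chart:
  m3: 001- ←essential
  m8: 1-00,10-0,100-
  m9: 100- ←essential
  m10: -010,10-0
  m12: 1-00 ←essential
Essential: 001-, 1-00, 100-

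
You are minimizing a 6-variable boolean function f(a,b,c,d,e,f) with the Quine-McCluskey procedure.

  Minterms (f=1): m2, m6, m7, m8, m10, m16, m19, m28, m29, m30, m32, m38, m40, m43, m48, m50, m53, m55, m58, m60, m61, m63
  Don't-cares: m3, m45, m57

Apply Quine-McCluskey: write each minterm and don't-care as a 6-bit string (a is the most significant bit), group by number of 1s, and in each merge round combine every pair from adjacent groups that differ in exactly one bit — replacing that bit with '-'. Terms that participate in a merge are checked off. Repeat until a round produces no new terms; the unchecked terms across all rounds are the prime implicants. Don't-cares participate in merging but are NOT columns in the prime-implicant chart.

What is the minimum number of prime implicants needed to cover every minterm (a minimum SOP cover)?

size-2^0 implicants → 000010(✓)  000011(✓)  000110(✓)  000111(✓)  001000(✓)  001010(✓)  010000(✓)  010011(✓)  011100(✓)  011101(✓)  011110(✓)  100000(✓)  100110(✓)  101000(✓)  101011  101101(✓)  110000(✓)  110010(✓)  110101(✓)  110111(✓)  111001(✓)  111010(✓)  111100(✓)  111101(✓)  111111(✓)
size-2^1 implicants → -00110  -01000  -10000  -11100(✓)  -11101(✓)  0-0011  00-010  000-10(✓)  000-11(✓)  00001-(✓)  00011-(✓)  0010-0  0111-0  01110-(✓)  1-0000  1-1101  10-000  11-010  11-101(✓)  11-111(✓)  1100-0  1101-1(✓)  111-01  1111-1(✓)  11110-(✓)
size-2^2 implicants → -1110-  000-1-  11-1-1
Unchecked terms (primes): -00110, -01000, -10000, -1110-, 0-0011, 00-010, 000-1-, 0010-0, 0111-0, 1-0000, 1-1101, 10-000, 101011, 11-010, 11-1-1, 1100-0, 111-01
Minterm coverage:
  m2 ⊆ 00-010,000-1-
  m6 ⊆ -00110,000-1-
  m7 ⊆ 000-1- [E]
  m8 ⊆ -01000,0010-0
  m10 ⊆ 00-010,0010-0
  m16 ⊆ -10000 [E]
  m19 ⊆ 0-0011 [E]
  m28 ⊆ -1110-,0111-0
  m29 ⊆ -1110- [E]
  m30 ⊆ 0111-0 [E]
  m32 ⊆ 1-0000,10-000
  m38 ⊆ -00110 [E]
  m40 ⊆ -01000,10-000
  m43 ⊆ 101011 [E]
  m48 ⊆ -10000,1-0000,1100-0
  m50 ⊆ 11-010,1100-0
  m53 ⊆ 11-1-1 [E]
  m55 ⊆ 11-1-1 [E]
  m58 ⊆ 11-010 [E]
  m60 ⊆ -1110- [E]
  m61 ⊆ -1110-,1-1101,11-1-1,111-01
  m63 ⊆ 11-1-1 [E]
E = {-00110, -10000, -1110-, 0-0011, 000-1-, 0111-0, 101011, 11-010, 11-1-1}
Petrick residual → 0010-0, 10-000
Cover = b'c'def' + bc'd'e'f' + bcde' + a'c'd'ef + a'b'c'e + a'b'cd'f' + a'bcdf' + ab'd'e'f' + ab'cd'ef + abd'ef' + abdf  |cover|=11

11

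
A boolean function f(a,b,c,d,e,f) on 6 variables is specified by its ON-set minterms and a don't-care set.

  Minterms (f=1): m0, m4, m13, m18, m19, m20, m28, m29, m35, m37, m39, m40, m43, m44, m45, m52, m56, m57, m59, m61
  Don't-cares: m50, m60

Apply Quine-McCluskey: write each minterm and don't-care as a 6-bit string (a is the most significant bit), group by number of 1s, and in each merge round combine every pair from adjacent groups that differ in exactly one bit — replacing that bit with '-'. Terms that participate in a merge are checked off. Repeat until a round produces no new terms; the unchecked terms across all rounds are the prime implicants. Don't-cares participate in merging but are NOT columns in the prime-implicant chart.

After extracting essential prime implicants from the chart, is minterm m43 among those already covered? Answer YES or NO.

[col 0] 000000*, 000100*, 001101*, 010010*, 010011*, 010100*, 011100*, 011101*, 100011*, 100101*, 100111*, 101000*, 101011*, 101100*, 101101*, 110010*, 110100*, 111000*, 111001*, 111011*, 111100*, 111101*
[col 1] -01101*, -10010, -10100*, -11100*, -11101*, 0-0100, 0-1101*, 000-00, 01-100*, 01001-, 01110-*, 1-1000*, 1-1011, 1-1100*, 1-1101*, 10-011, 10-101, 100-11, 1001-1, 101-00*, 10110-*, 11-100*, 111-00*, 111-01*, 1110-1, 11100-*, 11110-*
[col 2] --1101, -1-100, -1110-, 1-1-00, 1-110-, 111-0-
Prime implicants: --1101, -1-100, -10010, -1110-, 0-0100, 000-00, 01001-, 1-1-00, 1-1011, 1-110-, 10-011, 10-101, 100-11, 1001-1, 111-0-, 1110-1
PI chart (minterm → PIs covering it):
  0 | 000-00  (sole → essential)
  4 | 0-0100,000-00
  13 | --1101  (sole → essential)
  18 | -10010,01001-
  19 | 01001-  (sole → essential)
  20 | -1-100,0-0100
  28 | -1-100,-1110-
  29 | --1101,-1110-
  35 | 10-011,100-11
  37 | 10-101,1001-1
  39 | 100-11,1001-1
  40 | 1-1-00  (sole → essential)
  43 | 1-1011,10-011
  44 | 1-1-00,1-110-
  45 | --1101,1-110-,10-101
  52 | -1-100  (sole → essential)
  56 | 1-1-00,111-0-
  57 | 111-0-,1110-1
  59 | 1-1011,1110-1
  61 | --1101,-1110-,1-110-,111-0-
Essential prime implicants: --1101, -1-100, 000-00, 01001-, 1-1-00

NO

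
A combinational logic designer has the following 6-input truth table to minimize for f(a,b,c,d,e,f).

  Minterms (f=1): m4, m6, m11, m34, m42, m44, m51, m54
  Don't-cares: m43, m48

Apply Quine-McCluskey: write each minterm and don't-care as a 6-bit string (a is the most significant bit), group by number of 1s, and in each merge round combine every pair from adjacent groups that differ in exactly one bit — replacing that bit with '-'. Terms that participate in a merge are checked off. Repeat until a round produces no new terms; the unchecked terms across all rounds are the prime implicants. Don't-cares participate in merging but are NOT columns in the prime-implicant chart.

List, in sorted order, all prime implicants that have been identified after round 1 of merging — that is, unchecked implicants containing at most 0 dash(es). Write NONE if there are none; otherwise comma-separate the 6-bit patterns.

Round 0: 000100✓ 000110✓ 001011✓ 100010✓ 101010✓ 101011✓ 101100 110000 110011 110110
Round 1: -01011 0001-0 10-010 10101-
PIs = {-01011, 0001-0, 10-010, 10101-, 101100, 110000, 110011, 110110}

101100, 110000, 110011, 110110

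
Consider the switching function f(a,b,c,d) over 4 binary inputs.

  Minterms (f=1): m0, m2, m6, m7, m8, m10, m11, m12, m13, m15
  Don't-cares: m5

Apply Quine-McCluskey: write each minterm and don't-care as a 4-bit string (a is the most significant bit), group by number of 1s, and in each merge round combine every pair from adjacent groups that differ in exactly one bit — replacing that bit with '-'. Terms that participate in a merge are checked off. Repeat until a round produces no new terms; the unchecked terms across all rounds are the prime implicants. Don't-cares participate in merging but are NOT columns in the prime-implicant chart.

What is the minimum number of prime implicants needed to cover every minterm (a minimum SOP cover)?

size-2^0 implicants → 0000(✓)  0010(✓)  0101(✓)  0110(✓)  0111(✓)  1000(✓)  1010(✓)  1011(✓)  1100(✓)  1101(✓)  1111(✓)
size-2^1 implicants → -000(✓)  -010(✓)  -101(✓)  -111(✓)  0-10  00-0(✓)  01-1(✓)  011-  1-00  1-11  10-0(✓)  101-  11-1(✓)  110-
size-2^2 implicants → -0-0  -1-1
Unchecked terms (primes): -0-0, -1-1, 0-10, 011-, 1-00, 1-11, 101-, 110-
Minterm coverage:
  m0 ⊆ -0-0 [E]
  m2 ⊆ -0-0,0-10
  m6 ⊆ 0-10,011-
  m7 ⊆ -1-1,011-
  m8 ⊆ -0-0,1-00
  m10 ⊆ -0-0,101-
  m11 ⊆ 1-11,101-
  m12 ⊆ 1-00,110-
  m13 ⊆ -1-1,110-
  m15 ⊆ -1-1,1-11
E = {-0-0}
Petrick residual → 011-, 1-11, 110-
Cover = b'd' + a'bc + acd + abc'  |cover|=4

4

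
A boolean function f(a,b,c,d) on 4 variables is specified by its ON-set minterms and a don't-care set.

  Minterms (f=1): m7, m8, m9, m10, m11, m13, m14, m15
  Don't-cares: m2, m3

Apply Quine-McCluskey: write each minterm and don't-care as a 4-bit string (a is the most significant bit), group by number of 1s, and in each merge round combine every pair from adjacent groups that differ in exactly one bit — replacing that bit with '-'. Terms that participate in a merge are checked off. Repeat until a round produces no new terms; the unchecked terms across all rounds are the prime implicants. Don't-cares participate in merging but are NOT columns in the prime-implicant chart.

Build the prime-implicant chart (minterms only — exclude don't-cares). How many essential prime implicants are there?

4

Round 0: 0010✓ 0011✓ 0111✓ 1000✓ 1001✓ 1010✓ 1011✓ 1101✓ 1110✓ 1111✓
Round 1: -010✓ -011✓ -111✓ 0-11✓ 001-✓ 1-01✓ 1-10✓ 1-11✓ 10-0✓ 10-1✓ 100-✓ 101-✓ 11-1✓ 111-✓
Round 2: --11 -01- 1--1 1-1- 10--
PIs = {--11, -01-, 1--1, 1-1-, 10--}
Coverage chart:
  m7: --11 ←essential
  m8: 10-- ←essential
  m9: 1--1,10--
  m10: -01-,1-1-,10--
  m11: --11,-01-,1--1,1-1-,10--
  m13: 1--1 ←essential
  m14: 1-1- ←essential
  m15: --11,1--1,1-1-
Essential: --11, 1--1, 1-1-, 10--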